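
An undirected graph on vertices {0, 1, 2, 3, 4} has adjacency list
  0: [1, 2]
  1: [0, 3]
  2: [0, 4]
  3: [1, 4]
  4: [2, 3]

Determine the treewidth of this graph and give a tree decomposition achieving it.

Each bag holds 3 vertices, so the decomposition has width 2, which upper-bounds the treewidth. The edges 1–0–2–4–3–1 form a cycle, so G is not a tree and its treewidth is at least 2. Combining the bounds, tw(G) = 2.

Treewidth 2.
One optimal decomposition is:
Bags: B1 = {0, 1, 2}  B2 = {1, 2, 4}  B3 = {1, 3, 4}
Tree: B1–B2, B2–B3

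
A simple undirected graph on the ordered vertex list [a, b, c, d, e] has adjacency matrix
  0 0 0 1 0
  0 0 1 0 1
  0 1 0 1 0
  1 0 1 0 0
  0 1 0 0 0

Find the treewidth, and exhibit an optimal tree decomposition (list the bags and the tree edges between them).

Every bag has size at most 2, so the width is 2 − 1 = 1 and tw(G) ≤ 1. Since G has at least one edge (e.g. e–b), it is not an edgeless graph, so tw(G) ≥ 1. Combining the bounds, tw(G) = 1.

Treewidth 1.
Bags: B1 = {b, e}  B2 = {b, c}  B3 = {c, d}  B4 = {a, d}
Tree: B1–B2, B2–B3, B3–B4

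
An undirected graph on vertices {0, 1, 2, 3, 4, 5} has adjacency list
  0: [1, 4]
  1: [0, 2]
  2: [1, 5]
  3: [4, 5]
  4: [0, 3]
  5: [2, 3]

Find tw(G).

2

A width-2 tree decomposition is:
Bags: B1 = {3, 4, 5}  B2 = {0, 4, 5}  B3 = {0, 1, 5}  B4 = {1, 2, 5}
Tree: B1–B2, B2–B3, B3–B4
Every bag has size at most 3, so the width is 3 − 1 = 2 and tw(G) ≤ 2. Since 5–3–4–0–1–2–5 is a cycle in G, G is not acyclic. Forests are exactly the graphs of treewidth ≤ 1, so tw(G) ≥ 2. Hence tw(G) = 2 exactly.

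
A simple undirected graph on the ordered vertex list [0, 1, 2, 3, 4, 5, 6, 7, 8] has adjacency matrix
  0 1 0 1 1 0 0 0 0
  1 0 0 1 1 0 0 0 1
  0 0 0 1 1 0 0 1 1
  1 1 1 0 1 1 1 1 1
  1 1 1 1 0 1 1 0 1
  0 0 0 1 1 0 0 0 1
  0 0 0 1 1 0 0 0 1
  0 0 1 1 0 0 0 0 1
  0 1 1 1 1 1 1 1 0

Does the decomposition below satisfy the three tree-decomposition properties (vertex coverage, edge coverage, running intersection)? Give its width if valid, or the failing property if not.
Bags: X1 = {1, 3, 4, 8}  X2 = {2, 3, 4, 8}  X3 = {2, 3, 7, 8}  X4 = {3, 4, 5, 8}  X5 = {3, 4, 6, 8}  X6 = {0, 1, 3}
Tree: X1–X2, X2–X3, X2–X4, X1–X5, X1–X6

No — edge (4,0) lies in no bag.

A tree decomposition must satisfy three properties: every vertex lies in some bag; for every edge, both endpoints lie together in some bag; and for every vertex, the bags containing it form a connected subtree. Here edge (4,0) lies in no bag, so the decomposition is invalid.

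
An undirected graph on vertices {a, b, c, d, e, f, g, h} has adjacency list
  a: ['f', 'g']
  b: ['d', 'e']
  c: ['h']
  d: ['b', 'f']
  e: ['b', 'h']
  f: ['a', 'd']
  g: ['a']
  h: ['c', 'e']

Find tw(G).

A width-1 tree decomposition is:
Bags: B1 = {c, h}  B2 = {e, h}  B3 = {b, e}  B4 = {b, d}  B5 = {d, f}  B6 = {a, f}  B7 = {a, g}
Tree: B1–B2, B2–B3, B3–B4, B4–B5, B5–B6, B6–B7
The largest bag has 2 vertices, giving width 1; this decomposition certifies tw(G) ≤ 1. Any graph with an edge has treewidth ≥ 1, and G has the edge c–h. Hence tw(G) = 1 exactly.

1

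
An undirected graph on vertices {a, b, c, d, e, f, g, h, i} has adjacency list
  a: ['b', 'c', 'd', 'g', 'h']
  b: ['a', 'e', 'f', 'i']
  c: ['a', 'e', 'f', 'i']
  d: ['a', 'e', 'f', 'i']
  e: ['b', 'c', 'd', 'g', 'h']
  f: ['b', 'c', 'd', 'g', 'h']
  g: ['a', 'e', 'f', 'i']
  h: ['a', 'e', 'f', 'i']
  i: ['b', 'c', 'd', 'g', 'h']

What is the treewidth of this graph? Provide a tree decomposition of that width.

The largest bag has 5 vertices, giving width 4; this decomposition certifies tw(G) ≤ 4. For the lower bound: the 5 vertex sets {f,g}, {a,h}, {c,i}, {e}, {d} are disjoint, each induces a connected subgraph, and every pair is joined by at least one edge of G. Contracting each set to a single vertex therefore yields K_{5} as a minor, and since treewidth is minor-monotone, tw(G) ≥ tw(K_{5}) = 4. Therefore the treewidth is 4.

Treewidth 4.
One optimal decomposition is:
Bags: B1 = {a, e, f, g, i}  B2 = {a, e, f, h, i}  B3 = {a, c, e, f, i}  B4 = {a, d, e, f, i}  B5 = {a, b, e, f, i}
Tree: B1–B2, B2–B3, B3–B4, B4–B5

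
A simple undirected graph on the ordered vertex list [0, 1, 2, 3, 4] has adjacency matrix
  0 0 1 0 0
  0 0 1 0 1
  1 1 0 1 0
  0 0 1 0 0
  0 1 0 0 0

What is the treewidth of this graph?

A width-1 tree decomposition is:
Bags: B1 = {1, 2}  B2 = {0, 2}  B3 = {2, 3}  B4 = {1, 4}
Tree: B1–B2, B2–B3, B1–B4
Each bag holds 2 vertices, so the decomposition has width 1, which upper-bounds the treewidth. Since G has at least one edge (e.g. 2–1), it is not an edgeless graph, so tw(G) ≥ 1. Therefore the treewidth is 1.

1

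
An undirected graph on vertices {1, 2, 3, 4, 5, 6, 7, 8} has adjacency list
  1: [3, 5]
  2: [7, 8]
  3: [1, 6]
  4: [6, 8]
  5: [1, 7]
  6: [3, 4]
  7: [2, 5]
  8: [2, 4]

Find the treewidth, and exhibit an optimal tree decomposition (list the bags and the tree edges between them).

Treewidth 2.
One optimal decomposition is:
Bags: B1 = {2, 4, 8}  B2 = {2, 4, 6}  B3 = {2, 3, 6}  B4 = {1, 2, 3}  B5 = {1, 2, 5}  B6 = {2, 5, 7}
Tree: B1–B2, B2–B3, B3–B4, B4–B5, B5–B6

The largest bag has 3 vertices, giving width 2; this decomposition certifies tw(G) ≤ 2. For the lower bound, G contains the cycle 2–8–4–6–3–1–5–7–2, so G is not a forest; only forests have treewidth ≤ 1, hence tw(G) ≥ 2. Therefore the treewidth is 2.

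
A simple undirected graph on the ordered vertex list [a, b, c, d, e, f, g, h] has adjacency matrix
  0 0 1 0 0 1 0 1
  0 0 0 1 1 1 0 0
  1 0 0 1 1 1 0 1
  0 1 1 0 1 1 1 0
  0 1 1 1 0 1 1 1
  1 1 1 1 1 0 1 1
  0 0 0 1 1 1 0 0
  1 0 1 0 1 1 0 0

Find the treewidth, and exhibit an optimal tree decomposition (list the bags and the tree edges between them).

Every bag has size at most 4, so the width is 4 − 1 = 3 and tw(G) ≤ 3. For the lower bound, the 4 vertices {d, e, f, g} are pairwise adjacent, and any tree decomposition puts a clique entirely inside one bag — forcing width ≥ 3. Combining the bounds, tw(G) = 3.

Treewidth 3.
One optimal decomposition is:
Bags: B1 = {d, e, f, g}  B2 = {c, d, e, f}  B3 = {b, d, e, f}  B4 = {c, e, f, h}  B5 = {a, c, f, h}
Tree: B1–B2, B1–B3, B2–B4, B4–B5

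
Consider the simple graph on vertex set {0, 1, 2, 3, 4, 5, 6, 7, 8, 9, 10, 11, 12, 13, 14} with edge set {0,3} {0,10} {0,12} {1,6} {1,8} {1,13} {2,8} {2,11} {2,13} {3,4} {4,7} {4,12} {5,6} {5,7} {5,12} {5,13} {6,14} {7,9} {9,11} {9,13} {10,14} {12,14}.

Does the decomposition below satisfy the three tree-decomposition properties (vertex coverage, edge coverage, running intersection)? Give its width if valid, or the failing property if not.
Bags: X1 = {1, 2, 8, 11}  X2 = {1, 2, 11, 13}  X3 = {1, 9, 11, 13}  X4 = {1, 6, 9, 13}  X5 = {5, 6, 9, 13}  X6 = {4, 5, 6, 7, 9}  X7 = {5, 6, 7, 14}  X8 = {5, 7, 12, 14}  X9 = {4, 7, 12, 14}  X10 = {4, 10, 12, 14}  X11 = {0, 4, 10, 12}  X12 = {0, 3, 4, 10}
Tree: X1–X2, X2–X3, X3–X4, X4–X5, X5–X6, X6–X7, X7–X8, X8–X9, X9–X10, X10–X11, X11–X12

A tree decomposition must satisfy three properties: every vertex lies in some bag; for every edge, both endpoints lie together in some bag; and for every vertex, the bags containing it form a connected subtree. Here bags containing vertex 4 are not connected in the tree, so the decomposition is invalid.

No — bags containing vertex 4 are not connected in the tree.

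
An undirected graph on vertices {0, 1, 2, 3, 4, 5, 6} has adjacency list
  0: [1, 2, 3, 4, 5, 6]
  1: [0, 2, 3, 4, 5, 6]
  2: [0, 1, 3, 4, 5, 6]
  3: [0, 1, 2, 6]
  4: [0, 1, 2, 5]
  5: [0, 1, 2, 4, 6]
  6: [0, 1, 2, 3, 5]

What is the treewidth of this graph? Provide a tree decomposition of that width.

Treewidth 4.
One optimal decomposition is:
Bags: B1 = {0, 1, 2, 4, 5}  B2 = {0, 1, 2, 5, 6}  B3 = {0, 1, 2, 3, 6}
Tree: B1–B2, B2–B3

Each bag holds 5 vertices, so the decomposition has width 4, which upper-bounds the treewidth. For the lower bound, the 5 vertices {0, 1, 2, 3, 6} are pairwise adjacent, and any tree decomposition puts a clique entirely inside one bag — forcing width ≥ 4. The upper and lower bounds meet at 4, so that is the treewidth.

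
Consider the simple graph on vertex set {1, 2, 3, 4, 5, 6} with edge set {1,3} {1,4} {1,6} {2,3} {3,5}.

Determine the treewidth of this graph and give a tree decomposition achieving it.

Every bag has size at most 2, so the width is 2 − 1 = 1 and tw(G) ≤ 1. Since G has at least one edge (e.g. 5–3), it is not an edgeless graph, so tw(G) ≥ 1. Hence tw(G) = 1 exactly.

Treewidth 1.
One optimal decomposition is:
Bags: B1 = {3, 5}  B2 = {2, 3}  B3 = {1, 3}  B4 = {1, 4}  B5 = {1, 6}
Tree: B1–B2, B1–B3, B3–B4, B3–B5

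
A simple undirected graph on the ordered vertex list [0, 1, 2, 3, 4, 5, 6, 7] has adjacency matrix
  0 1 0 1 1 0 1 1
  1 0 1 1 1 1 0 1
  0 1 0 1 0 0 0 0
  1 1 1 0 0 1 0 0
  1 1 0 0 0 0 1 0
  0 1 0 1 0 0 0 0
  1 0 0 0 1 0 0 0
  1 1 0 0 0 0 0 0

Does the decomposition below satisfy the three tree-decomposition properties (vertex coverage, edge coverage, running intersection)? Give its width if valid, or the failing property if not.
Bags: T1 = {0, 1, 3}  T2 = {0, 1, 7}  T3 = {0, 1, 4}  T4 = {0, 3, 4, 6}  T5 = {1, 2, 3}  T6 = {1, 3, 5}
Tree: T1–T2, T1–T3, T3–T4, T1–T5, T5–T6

A tree decomposition must satisfy three properties: every vertex lies in some bag; for every edge, both endpoints lie together in some bag; and for every vertex, the bags containing it form a connected subtree. Here bags containing vertex 3 are not connected in the tree, so the decomposition is invalid.

No — bags containing vertex 3 are not connected in the tree.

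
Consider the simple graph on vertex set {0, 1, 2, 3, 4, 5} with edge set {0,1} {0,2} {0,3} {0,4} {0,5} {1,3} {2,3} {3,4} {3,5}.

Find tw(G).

2

A width-2 tree decomposition is:
Bags: B1 = {0, 3, 5}  B2 = {0, 1, 3}  B3 = {0, 3, 4}  B4 = {0, 2, 3}
Tree: B1–B2, B2–B3, B1–B4
The largest bag has 3 vertices, giving width 2; this decomposition certifies tw(G) ≤ 2. For the lower bound, the 3 vertices {0, 1, 3} are pairwise adjacent, and any tree decomposition puts a clique entirely inside one bag — forcing width ≥ 2. The upper and lower bounds meet at 2, so that is the treewidth.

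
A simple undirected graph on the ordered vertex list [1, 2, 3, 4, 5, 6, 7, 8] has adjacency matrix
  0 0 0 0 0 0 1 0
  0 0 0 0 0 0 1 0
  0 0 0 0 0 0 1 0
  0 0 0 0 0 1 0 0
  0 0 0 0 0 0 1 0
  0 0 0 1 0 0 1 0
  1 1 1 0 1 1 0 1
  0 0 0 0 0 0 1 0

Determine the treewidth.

1

A width-1 tree decomposition is:
Bags: B1 = {7, 8}  B2 = {6, 7}  B3 = {2, 7}  B4 = {5, 7}  B5 = {4, 6}  B6 = {1, 7}  B7 = {3, 7}
Tree: B1–B2, B2–B3, B3–B4, B2–B5, B2–B6, B1–B7
The largest bag has 2 vertices, giving width 1; this decomposition certifies tw(G) ≤ 1. G has an edge, so its treewidth is at least 1. Therefore the treewidth is 1.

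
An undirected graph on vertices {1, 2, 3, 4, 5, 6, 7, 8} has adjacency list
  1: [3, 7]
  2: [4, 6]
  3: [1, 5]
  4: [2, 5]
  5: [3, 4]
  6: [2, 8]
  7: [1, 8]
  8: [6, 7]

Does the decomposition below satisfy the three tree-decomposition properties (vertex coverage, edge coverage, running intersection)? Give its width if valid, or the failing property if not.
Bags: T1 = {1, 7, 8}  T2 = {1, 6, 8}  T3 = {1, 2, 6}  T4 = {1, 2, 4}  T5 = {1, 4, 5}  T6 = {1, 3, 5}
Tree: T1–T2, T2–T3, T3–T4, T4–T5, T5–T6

Every vertex of G appears in some bag (union = {1, 2, 3, 4, 5, 6, 7, 8}); every edge is covered by a bag; and for each vertex v the set of bags containing v is connected in the bag tree. The decomposition is therefore valid. The largest bag has 3 vertices, so the width is 2.

Yes; width 2.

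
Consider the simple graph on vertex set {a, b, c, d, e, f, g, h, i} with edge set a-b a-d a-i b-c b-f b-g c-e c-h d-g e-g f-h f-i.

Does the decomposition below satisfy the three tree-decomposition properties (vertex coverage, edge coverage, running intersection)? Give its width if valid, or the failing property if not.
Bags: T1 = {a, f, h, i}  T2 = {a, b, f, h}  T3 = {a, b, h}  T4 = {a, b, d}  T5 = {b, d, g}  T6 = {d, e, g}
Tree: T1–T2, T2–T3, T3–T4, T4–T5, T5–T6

No — vertex c appears in no bag.

A tree decomposition must satisfy three properties: every vertex lies in some bag; for every edge, both endpoints lie together in some bag; and for every vertex, the bags containing it form a connected subtree. Here vertex c appears in no bag, so the decomposition is invalid.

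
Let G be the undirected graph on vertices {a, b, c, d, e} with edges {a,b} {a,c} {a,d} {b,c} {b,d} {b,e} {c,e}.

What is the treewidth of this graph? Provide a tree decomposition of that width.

Treewidth 2.
Bags: B1 = {b, c, e}  B2 = {a, b, c}  B3 = {a, b, d}
Tree: B1–B2, B2–B3

The largest bag has 3 vertices, giving width 2; this decomposition certifies tw(G) ≤ 2. Conversely, {a, b, d} is a clique of size 3, and the vertices of any clique must share a bag in every tree decomposition; so some bag has ≥ 3 vertices and tw(G) ≥ 2. Combining the bounds, tw(G) = 2.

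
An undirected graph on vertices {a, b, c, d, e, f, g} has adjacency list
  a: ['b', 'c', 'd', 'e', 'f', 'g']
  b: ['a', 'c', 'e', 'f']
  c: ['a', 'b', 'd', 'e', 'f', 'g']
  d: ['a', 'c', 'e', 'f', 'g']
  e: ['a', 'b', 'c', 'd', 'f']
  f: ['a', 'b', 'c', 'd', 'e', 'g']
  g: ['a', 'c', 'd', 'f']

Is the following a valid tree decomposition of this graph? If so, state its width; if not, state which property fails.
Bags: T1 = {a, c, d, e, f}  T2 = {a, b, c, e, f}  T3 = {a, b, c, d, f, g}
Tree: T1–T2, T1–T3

A tree decomposition must satisfy three properties: every vertex lies in some bag; for every edge, both endpoints lie together in some bag; and for every vertex, the bags containing it form a connected subtree. Here bags containing vertex b are not connected in the tree, so the decomposition is invalid.

No — bags containing vertex b are not connected in the tree.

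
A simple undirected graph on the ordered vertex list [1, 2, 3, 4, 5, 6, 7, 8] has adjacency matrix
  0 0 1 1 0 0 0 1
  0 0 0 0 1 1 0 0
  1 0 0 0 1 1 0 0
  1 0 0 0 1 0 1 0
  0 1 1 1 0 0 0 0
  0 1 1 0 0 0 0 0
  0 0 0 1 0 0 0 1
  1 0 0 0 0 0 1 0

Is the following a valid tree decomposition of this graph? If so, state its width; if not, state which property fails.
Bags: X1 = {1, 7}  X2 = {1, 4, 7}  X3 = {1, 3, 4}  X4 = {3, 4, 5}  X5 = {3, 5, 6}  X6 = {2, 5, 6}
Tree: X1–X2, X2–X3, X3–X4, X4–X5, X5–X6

A tree decomposition must satisfy three properties: every vertex lies in some bag; for every edge, both endpoints lie together in some bag; and for every vertex, the bags containing it form a connected subtree. Here vertex 8 appears in no bag, so the decomposition is invalid.

No — vertex 8 appears in no bag.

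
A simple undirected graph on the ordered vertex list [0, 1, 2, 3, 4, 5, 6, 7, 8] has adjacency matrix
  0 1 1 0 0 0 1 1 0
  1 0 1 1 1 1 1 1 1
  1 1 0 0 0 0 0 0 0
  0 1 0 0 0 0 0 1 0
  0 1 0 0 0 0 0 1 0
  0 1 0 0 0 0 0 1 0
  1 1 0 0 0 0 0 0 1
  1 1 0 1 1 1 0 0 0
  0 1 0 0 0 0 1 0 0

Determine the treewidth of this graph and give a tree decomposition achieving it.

Treewidth 2.
One optimal decomposition is:
Bags: B1 = {1, 3, 7}  B2 = {0, 1, 7}  B3 = {1, 4, 7}  B4 = {0, 1, 6}  B5 = {0, 1, 2}  B6 = {1, 6, 8}  B7 = {1, 5, 7}
Tree: B1–B2, B1–B3, B2–B4, B4–B5, B4–B6, B2–B7

The largest bag has 3 vertices, giving width 2; this decomposition certifies tw(G) ≤ 2. On the other hand G contains the 3-clique {1, 6, 8}. A clique must lie in a single bag of any decomposition, so no decomposition can have width below 2. Hence tw(G) = 2 exactly.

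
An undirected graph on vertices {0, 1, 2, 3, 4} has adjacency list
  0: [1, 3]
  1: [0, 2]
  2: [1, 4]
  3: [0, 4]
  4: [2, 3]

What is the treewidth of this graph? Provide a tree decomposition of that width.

Each bag holds 3 vertices, so the decomposition has width 2, which upper-bounds the treewidth. For the lower bound, G contains the cycle 1–2–4–3–0–1, so G is not a forest; only forests have treewidth ≤ 1, hence tw(G) ≥ 2. Therefore the treewidth is 2.

Treewidth 2.
Bags: B1 = {1, 2, 4}  B2 = {1, 3, 4}  B3 = {0, 1, 3}
Tree: B1–B2, B2–B3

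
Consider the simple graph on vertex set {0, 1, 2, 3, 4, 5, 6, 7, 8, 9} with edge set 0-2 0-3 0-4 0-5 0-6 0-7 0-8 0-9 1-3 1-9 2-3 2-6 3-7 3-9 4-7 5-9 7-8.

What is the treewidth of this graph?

A width-2 tree decomposition is:
Bags: B1 = {0, 3, 7}  B2 = {0, 2, 3}  B3 = {0, 3, 9}  B4 = {0, 7, 8}  B5 = {1, 3, 9}  B6 = {0, 5, 9}  B7 = {0, 4, 7}  B8 = {0, 2, 6}
Tree: B1–B2, B1–B3, B1–B4, B3–B5, B3–B6, B4–B7, B2–B8
Every bag has size at most 3, so the width is 3 − 1 = 2 and tw(G) ≤ 2. On the other hand G contains the 3-clique {0, 3, 9}. A clique must lie in a single bag of any decomposition, so no decomposition can have width below 2. The upper and lower bounds meet at 2, so that is the treewidth.

2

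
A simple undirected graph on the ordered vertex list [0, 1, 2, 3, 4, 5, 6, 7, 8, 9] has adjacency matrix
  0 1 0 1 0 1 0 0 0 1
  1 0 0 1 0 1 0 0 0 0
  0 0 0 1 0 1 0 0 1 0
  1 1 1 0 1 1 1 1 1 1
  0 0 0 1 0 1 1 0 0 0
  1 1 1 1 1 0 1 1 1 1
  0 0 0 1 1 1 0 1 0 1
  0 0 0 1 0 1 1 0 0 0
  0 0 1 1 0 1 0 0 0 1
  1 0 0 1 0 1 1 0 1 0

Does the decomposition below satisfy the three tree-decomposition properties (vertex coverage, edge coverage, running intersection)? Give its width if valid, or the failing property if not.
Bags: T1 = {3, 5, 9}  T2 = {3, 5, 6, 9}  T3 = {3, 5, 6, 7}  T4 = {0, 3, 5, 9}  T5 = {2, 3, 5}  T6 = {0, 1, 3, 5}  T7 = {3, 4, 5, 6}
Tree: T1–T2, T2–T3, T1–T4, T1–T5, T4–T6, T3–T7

No — vertex 8 appears in no bag.

A tree decomposition must satisfy three properties: every vertex lies in some bag; for every edge, both endpoints lie together in some bag; and for every vertex, the bags containing it form a connected subtree. Here vertex 8 appears in no bag, so the decomposition is invalid.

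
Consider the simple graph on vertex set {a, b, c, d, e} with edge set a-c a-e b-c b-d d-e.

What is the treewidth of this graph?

A width-2 tree decomposition is:
Bags: B1 = {a, d, e}  B2 = {a, b, d}  B3 = {a, b, c}
Tree: B1–B2, B2–B3
The largest bag has 3 vertices, giving width 2; this decomposition certifies tw(G) ≤ 2. The edges a–e–d–b–c–a form a cycle, so G is not a tree and its treewidth is at least 2. Hence tw(G) = 2 exactly.

2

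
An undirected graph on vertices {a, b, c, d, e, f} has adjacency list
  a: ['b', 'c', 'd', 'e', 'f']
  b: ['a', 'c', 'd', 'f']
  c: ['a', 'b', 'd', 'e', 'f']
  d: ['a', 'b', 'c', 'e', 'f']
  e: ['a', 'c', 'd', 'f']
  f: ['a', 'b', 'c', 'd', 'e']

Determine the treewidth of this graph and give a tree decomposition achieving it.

Each bag holds 5 vertices, so the decomposition has width 4, which upper-bounds the treewidth. For the lower bound, the 5 vertices {a, c, d, e, f} are pairwise adjacent, and any tree decomposition puts a clique entirely inside one bag — forcing width ≥ 4. Therefore the treewidth is 4.

Treewidth 4.
One optimal decomposition is:
Bags: B1 = {a, c, d, e, f}  B2 = {a, b, c, d, f}
Tree: B1–B2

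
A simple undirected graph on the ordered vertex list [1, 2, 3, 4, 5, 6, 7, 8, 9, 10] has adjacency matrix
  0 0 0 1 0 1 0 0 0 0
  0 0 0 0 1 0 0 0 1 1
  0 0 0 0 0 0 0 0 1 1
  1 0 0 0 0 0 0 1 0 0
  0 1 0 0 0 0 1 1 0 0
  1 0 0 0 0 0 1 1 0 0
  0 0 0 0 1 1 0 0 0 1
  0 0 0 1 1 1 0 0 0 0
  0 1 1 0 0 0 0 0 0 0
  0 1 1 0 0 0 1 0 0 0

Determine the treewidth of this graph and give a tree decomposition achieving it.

The largest bag has 3 vertices, giving width 2; this decomposition certifies tw(G) ≤ 2. Since 1–4–8–6–1 is a cycle in G, G is not acyclic. Forests are exactly the graphs of treewidth ≤ 1, so tw(G) ≥ 2. Therefore the treewidth is 2.

Treewidth 2.
One optimal decomposition is:
Bags: B1 = {1, 4, 6}  B2 = {4, 6, 8}  B3 = {6, 7, 8}  B4 = {5, 7, 8}  B5 = {5, 7, 10}  B6 = {2, 5, 10}  B7 = {2, 3, 10}  B8 = {2, 3, 9}
Tree: B1–B2, B2–B3, B3–B4, B4–B5, B5–B6, B6–B7, B7–B8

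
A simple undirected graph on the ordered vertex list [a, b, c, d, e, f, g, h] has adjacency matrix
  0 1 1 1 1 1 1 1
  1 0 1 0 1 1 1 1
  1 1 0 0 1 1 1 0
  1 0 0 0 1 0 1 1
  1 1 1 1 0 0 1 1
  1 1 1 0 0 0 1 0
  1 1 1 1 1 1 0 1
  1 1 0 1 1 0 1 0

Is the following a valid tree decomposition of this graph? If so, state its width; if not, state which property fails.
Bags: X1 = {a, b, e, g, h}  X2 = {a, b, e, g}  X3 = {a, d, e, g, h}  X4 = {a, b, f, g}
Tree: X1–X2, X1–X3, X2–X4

A tree decomposition must satisfy three properties: every vertex lies in some bag; for every edge, both endpoints lie together in some bag; and for every vertex, the bags containing it form a connected subtree. Here vertex c appears in no bag, so the decomposition is invalid.

No — vertex c appears in no bag.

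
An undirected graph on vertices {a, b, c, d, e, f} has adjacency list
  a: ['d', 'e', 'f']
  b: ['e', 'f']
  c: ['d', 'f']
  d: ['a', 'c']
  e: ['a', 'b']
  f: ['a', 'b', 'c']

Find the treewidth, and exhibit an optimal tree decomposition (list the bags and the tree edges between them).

Treewidth 2.
One such decomposition:
Bags: B1 = {b, e, f}  B2 = {a, e, f}  B3 = {a, c, f}  B4 = {a, c, d}
Tree: B1–B2, B2–B3, B3–B4

Each bag holds 3 vertices, so the decomposition has width 2, which upper-bounds the treewidth. Since b–e–a–f–b is a cycle in G, G is not acyclic. Forests are exactly the graphs of treewidth ≤ 1, so tw(G) ≥ 2. Combining the bounds, tw(G) = 2.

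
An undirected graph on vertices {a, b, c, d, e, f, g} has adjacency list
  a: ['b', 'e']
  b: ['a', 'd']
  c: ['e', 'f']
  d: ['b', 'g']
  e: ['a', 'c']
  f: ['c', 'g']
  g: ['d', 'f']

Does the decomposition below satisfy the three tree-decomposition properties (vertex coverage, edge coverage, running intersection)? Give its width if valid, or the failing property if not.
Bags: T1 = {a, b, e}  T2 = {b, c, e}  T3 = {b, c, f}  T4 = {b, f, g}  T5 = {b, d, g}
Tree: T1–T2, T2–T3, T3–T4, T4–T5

Checking the three conditions: (i) the bags cover all of {a, b, c, d, e, f, g}; (ii) for each edge, some bag contains both endpoints; (iii) the bags containing any fixed vertex form a subtree. All hold, so the decomposition is valid with width 3 − 1 = 2.

Yes; width 2.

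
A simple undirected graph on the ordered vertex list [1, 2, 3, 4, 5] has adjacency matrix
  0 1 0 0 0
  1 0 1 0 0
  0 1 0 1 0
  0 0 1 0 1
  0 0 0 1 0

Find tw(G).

A width-1 tree decomposition is:
Bags: B1 = {1, 2}  B2 = {2, 3}  B3 = {3, 4}  B4 = {4, 5}
Tree: B1–B2, B2–B3, B3–B4
Each bag holds 2 vertices, so the decomposition has width 1, which upper-bounds the treewidth. Any graph with an edge has treewidth ≥ 1, and G has the edge 1–2. Hence tw(G) = 1 exactly.

1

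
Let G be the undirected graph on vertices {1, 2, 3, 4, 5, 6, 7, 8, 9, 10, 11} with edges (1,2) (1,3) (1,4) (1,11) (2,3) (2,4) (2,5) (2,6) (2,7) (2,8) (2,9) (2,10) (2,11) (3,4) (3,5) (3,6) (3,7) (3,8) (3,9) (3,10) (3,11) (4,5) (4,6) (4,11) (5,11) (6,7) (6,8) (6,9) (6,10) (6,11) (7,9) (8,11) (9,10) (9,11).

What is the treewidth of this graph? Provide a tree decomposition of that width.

Every bag has size at most 5, so the width is 5 − 1 = 4 and tw(G) ≤ 4. On the other hand G contains the 5-clique {1, 2, 3, 4, 11}. A clique must lie in a single bag of any decomposition, so no decomposition can have width below 4. Combining the bounds, tw(G) = 4.

Treewidth 4.
Bags: B1 = {2, 3, 6, 9, 11}  B2 = {2, 3, 4, 6, 11}  B3 = {2, 3, 6, 7, 9}  B4 = {2, 3, 6, 9, 10}  B5 = {1, 2, 3, 4, 11}  B6 = {2, 3, 6, 8, 11}  B7 = {2, 3, 4, 5, 11}
Tree: B1–B2, B1–B3, B3–B4, B2–B5, B1–B6, B2–B7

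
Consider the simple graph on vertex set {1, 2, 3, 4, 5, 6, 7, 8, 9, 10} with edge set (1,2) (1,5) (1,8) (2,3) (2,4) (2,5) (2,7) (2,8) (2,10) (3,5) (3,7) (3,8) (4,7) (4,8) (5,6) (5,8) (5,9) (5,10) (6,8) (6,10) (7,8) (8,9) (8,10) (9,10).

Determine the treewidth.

3

A width-3 tree decomposition is:
Bags: B1 = {2, 3, 5, 8}  B2 = {2, 3, 7, 8}  B3 = {1, 2, 5, 8}  B4 = {2, 5, 8, 10}  B5 = {5, 8, 9, 10}  B6 = {5, 6, 8, 10}  B7 = {2, 4, 7, 8}
Tree: B1–B2, B1–B3, B1–B4, B4–B5, B5–B6, B2–B7
Each bag holds 4 vertices, so the decomposition has width 3, which upper-bounds the treewidth. Conversely, {5, 8, 9, 10} is a clique of size 4, and the vertices of any clique must share a bag in every tree decomposition; so some bag has ≥ 4 vertices and tw(G) ≥ 3. Hence tw(G) = 3 exactly.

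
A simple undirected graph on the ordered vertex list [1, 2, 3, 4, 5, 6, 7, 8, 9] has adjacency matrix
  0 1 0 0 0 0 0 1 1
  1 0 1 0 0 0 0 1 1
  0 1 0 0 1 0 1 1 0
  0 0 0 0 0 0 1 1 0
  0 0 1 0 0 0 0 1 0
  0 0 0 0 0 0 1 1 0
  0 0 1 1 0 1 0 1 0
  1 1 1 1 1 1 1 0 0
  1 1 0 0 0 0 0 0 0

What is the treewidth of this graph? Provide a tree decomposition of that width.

Treewidth 2.
One optimal decomposition is:
Bags: B1 = {3, 7, 8}  B2 = {6, 7, 8}  B3 = {2, 3, 8}  B4 = {4, 7, 8}  B5 = {1, 2, 8}  B6 = {1, 2, 9}  B7 = {3, 5, 8}
Tree: B1–B2, B1–B3, B1–B4, B3–B5, B5–B6, B3–B7

The largest bag has 3 vertices, giving width 2; this decomposition certifies tw(G) ≤ 2. Conversely, {1, 2, 8} is a clique of size 3, and the vertices of any clique must share a bag in every tree decomposition; so some bag has ≥ 3 vertices and tw(G) ≥ 2. Therefore the treewidth is 2.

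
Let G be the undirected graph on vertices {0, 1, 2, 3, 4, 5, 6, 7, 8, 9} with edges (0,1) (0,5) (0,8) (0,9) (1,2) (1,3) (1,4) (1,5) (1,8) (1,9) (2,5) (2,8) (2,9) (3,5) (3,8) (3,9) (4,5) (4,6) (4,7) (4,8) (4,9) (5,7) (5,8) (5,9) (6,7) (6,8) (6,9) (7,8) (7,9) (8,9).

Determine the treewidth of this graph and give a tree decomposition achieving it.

The largest bag has 5 vertices, giving width 4; this decomposition certifies tw(G) ≤ 4. Conversely, {0, 1, 5, 8, 9} is a clique of size 5, and the vertices of any clique must share a bag in every tree decomposition; so some bag has ≥ 5 vertices and tw(G) ≥ 4. Combining the bounds, tw(G) = 4.

Treewidth 4.
One such decomposition:
Bags: B1 = {0, 1, 5, 8, 9}  B2 = {1, 4, 5, 8, 9}  B3 = {4, 5, 7, 8, 9}  B4 = {4, 6, 7, 8, 9}  B5 = {1, 3, 5, 8, 9}  B6 = {1, 2, 5, 8, 9}
Tree: B1–B2, B2–B3, B3–B4, B1–B5, B1–B6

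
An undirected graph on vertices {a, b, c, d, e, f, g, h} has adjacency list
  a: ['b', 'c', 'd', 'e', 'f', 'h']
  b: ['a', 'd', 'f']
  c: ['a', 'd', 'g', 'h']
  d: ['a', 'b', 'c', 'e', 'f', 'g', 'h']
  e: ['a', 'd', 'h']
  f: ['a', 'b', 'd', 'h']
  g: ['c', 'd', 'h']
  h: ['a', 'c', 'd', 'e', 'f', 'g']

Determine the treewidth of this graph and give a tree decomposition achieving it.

Treewidth 3.
Bags: B1 = {a, d, f, h}  B2 = {a, d, e, h}  B3 = {a, c, d, h}  B4 = {c, d, g, h}  B5 = {a, b, d, f}
Tree: B1–B2, B2–B3, B3–B4, B1–B5

Every bag has size at most 4, so the width is 4 − 1 = 3 and tw(G) ≤ 3. Conversely, {c, d, g, h} is a clique of size 4, and the vertices of any clique must share a bag in every tree decomposition; so some bag has ≥ 4 vertices and tw(G) ≥ 3. Therefore the treewidth is 3.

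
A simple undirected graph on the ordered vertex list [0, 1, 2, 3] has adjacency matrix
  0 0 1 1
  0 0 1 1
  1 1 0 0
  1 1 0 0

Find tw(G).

A width-2 tree decomposition is:
Bags: B1 = {0, 2, 3}  B2 = {1, 2, 3}
Tree: B1–B2
The largest bag has 3 vertices, giving width 2; this decomposition certifies tw(G) ≤ 2. The edges 3–0–2–1–3 form a cycle, so G is not a tree and its treewidth is at least 2. The upper and lower bounds meet at 2, so that is the treewidth.

2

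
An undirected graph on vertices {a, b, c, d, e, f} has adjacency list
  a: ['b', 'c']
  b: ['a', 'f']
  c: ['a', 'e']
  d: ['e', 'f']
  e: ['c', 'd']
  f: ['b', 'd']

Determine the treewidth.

A width-2 tree decomposition is:
Bags: B1 = {a, b, f}  B2 = {a, c, f}  B3 = {c, e, f}  B4 = {d, e, f}
Tree: B1–B2, B2–B3, B3–B4
The largest bag has 3 vertices, giving width 2; this decomposition certifies tw(G) ≤ 2. For the lower bound, G contains the cycle f–b–a–c–e–d–f, so G is not a forest; only forests have treewidth ≤ 1, hence tw(G) ≥ 2. The upper and lower bounds meet at 2, so that is the treewidth.

2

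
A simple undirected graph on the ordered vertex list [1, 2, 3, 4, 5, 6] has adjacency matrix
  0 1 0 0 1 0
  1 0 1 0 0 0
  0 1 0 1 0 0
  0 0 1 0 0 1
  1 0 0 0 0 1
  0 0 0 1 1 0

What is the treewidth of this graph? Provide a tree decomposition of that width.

The largest bag has 3 vertices, giving width 2; this decomposition certifies tw(G) ≤ 2. Since 2–1–5–6–4–3–2 is a cycle in G, G is not acyclic. Forests are exactly the graphs of treewidth ≤ 1, so tw(G) ≥ 2. Hence tw(G) = 2 exactly.

Treewidth 2.
One optimal decomposition is:
Bags: B1 = {1, 2, 5}  B2 = {2, 5, 6}  B3 = {2, 4, 6}  B4 = {2, 3, 4}
Tree: B1–B2, B2–B3, B3–B4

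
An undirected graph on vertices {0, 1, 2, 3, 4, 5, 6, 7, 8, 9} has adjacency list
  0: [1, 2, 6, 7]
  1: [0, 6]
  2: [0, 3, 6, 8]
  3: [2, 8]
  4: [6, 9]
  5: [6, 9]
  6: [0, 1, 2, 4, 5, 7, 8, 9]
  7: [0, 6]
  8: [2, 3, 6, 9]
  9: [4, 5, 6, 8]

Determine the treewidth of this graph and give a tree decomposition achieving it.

Treewidth 2.
One optimal decomposition is:
Bags: B1 = {2, 6, 8}  B2 = {0, 2, 6}  B3 = {6, 8, 9}  B4 = {2, 3, 8}  B5 = {0, 6, 7}  B6 = {4, 6, 9}  B7 = {0, 1, 6}  B8 = {5, 6, 9}
Tree: B1–B2, B1–B3, B1–B4, B2–B5, B3–B6, B5–B7, B6–B8

The largest bag has 3 vertices, giving width 2; this decomposition certifies tw(G) ≤ 2. For the lower bound, the 3 vertices {2, 3, 8} are pairwise adjacent, and any tree decomposition puts a clique entirely inside one bag — forcing width ≥ 2. Therefore the treewidth is 2.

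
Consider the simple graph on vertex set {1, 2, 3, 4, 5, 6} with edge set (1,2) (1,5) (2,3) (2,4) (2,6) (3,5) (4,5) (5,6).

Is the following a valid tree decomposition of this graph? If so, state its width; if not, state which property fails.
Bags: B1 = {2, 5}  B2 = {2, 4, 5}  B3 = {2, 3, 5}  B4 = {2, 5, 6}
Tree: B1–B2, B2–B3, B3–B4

No — vertex 1 appears in no bag.

A tree decomposition must satisfy three properties: every vertex lies in some bag; for every edge, both endpoints lie together in some bag; and for every vertex, the bags containing it form a connected subtree. Here vertex 1 appears in no bag, so the decomposition is invalid.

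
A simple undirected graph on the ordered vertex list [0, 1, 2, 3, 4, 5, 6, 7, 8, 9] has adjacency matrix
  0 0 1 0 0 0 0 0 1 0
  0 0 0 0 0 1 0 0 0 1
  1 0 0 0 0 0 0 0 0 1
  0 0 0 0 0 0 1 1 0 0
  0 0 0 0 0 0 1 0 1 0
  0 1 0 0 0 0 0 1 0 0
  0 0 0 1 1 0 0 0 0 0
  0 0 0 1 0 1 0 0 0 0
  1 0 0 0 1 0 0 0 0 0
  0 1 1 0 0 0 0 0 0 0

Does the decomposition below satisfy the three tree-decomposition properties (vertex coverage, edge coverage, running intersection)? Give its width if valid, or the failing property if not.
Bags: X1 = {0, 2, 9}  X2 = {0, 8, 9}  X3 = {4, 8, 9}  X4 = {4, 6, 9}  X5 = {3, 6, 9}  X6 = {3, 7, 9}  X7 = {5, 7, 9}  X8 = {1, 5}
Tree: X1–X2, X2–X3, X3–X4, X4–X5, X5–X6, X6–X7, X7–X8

No — edge (9,1) lies in no bag.

A tree decomposition must satisfy three properties: every vertex lies in some bag; for every edge, both endpoints lie together in some bag; and for every vertex, the bags containing it form a connected subtree. Here edge (9,1) lies in no bag, so the decomposition is invalid.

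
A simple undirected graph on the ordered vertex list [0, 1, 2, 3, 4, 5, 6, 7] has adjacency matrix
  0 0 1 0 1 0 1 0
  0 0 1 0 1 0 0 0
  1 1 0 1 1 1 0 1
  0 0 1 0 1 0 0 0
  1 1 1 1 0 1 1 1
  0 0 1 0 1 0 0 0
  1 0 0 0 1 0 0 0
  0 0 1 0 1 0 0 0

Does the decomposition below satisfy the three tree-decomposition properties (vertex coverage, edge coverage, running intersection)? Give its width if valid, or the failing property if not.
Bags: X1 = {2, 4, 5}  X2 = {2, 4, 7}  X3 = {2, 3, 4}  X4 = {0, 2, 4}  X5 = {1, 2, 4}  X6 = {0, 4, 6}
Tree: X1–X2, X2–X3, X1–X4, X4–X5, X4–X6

Yes; width 2.

Every vertex of G appears in some bag (union = {0, 1, 2, 3, 4, 5, 6, 7}); every edge is covered by a bag; and for each vertex v the set of bags containing v is connected in the bag tree. The decomposition is therefore valid. The largest bag has 3 vertices, so the width is 2.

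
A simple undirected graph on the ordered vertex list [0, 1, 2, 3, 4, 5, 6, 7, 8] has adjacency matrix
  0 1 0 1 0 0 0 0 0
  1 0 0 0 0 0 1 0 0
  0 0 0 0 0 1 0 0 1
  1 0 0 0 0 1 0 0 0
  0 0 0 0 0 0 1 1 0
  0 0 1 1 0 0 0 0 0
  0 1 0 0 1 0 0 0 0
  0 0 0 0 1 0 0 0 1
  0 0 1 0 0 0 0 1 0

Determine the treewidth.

2

A width-2 tree decomposition is:
Bags: B1 = {2, 7, 8}  B2 = {2, 5, 7}  B3 = {3, 5, 7}  B4 = {0, 3, 7}  B5 = {0, 1, 7}  B6 = {1, 6, 7}  B7 = {4, 6, 7}
Tree: B1–B2, B2–B3, B3–B4, B4–B5, B5–B6, B6–B7
The largest bag has 3 vertices, giving width 2; this decomposition certifies tw(G) ≤ 2. For the lower bound, G contains the cycle 7–8–2–5–3–0–1–6–4–7, so G is not a forest; only forests have treewidth ≤ 1, hence tw(G) ≥ 2. Hence tw(G) = 2 exactly.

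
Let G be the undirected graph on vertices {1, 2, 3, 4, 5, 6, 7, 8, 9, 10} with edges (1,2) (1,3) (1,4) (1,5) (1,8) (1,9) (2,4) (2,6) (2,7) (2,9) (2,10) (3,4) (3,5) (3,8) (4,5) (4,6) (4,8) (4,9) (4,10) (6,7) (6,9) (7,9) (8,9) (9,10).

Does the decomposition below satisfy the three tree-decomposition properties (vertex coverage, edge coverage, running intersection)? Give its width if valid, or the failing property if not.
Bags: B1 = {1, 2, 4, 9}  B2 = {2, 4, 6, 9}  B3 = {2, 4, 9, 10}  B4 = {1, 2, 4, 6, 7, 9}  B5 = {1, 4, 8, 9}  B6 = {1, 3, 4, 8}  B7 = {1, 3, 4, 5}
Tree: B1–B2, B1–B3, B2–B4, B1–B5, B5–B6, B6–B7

A tree decomposition must satisfy three properties: every vertex lies in some bag; for every edge, both endpoints lie together in some bag; and for every vertex, the bags containing it form a connected subtree. Here bags containing vertex 1 are not connected in the tree, so the decomposition is invalid.

No — bags containing vertex 1 are not connected in the tree.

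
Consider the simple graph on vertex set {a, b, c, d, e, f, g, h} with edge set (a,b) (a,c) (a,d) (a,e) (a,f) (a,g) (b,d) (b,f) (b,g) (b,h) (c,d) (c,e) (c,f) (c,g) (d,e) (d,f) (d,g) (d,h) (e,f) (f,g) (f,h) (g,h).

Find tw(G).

4

A width-4 tree decomposition is:
Bags: B1 = {a, c, d, f, g}  B2 = {a, b, d, f, g}  B3 = {a, c, d, e, f}  B4 = {b, d, f, g, h}
Tree: B1–B2, B1–B3, B2–B4
Every bag has size at most 5, so the width is 5 − 1 = 4 and tw(G) ≤ 4. On the other hand G contains the 5-clique {b, d, f, g, h}. A clique must lie in a single bag of any decomposition, so no decomposition can have width below 4. Hence tw(G) = 4 exactly.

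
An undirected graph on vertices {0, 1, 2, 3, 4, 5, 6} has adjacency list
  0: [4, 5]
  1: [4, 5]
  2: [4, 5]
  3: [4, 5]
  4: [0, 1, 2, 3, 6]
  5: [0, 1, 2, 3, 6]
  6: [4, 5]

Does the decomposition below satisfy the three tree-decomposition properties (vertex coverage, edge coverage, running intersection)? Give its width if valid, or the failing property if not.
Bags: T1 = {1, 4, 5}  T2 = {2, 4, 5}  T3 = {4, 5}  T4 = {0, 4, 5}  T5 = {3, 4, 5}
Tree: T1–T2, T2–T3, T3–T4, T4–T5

No — vertex 6 appears in no bag.

A tree decomposition must satisfy three properties: every vertex lies in some bag; for every edge, both endpoints lie together in some bag; and for every vertex, the bags containing it form a connected subtree. Here vertex 6 appears in no bag, so the decomposition is invalid.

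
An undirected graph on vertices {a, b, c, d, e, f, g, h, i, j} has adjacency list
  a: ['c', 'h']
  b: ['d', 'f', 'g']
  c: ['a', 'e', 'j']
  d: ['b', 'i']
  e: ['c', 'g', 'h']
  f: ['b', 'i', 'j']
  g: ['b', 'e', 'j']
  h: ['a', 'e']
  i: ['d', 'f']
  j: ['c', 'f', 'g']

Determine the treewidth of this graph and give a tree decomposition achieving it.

Treewidth 2.
One such decomposition:
Bags: B1 = {d, f, i}  B2 = {b, d, f}  B3 = {b, f, j}  B4 = {b, g, j}  B5 = {c, g, j}  B6 = {c, e, g}  B7 = {a, c, e}  B8 = {a, e, h}
Tree: B1–B2, B2–B3, B3–B4, B4–B5, B5–B6, B6–B7, B7–B8

The largest bag has 3 vertices, giving width 2; this decomposition certifies tw(G) ≤ 2. For the lower bound, G contains the cycle i–d–b–f–i, so G is not a forest; only forests have treewidth ≤ 1, hence tw(G) ≥ 2. Hence tw(G) = 2 exactly.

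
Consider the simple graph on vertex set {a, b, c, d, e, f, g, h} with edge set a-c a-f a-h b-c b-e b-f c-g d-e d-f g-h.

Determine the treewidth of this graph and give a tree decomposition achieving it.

Treewidth 2.
One such decomposition:
Bags: B1 = {c, g, h}  B2 = {a, c, h}  B3 = {a, b, c}  B4 = {a, b, f}  B5 = {b, e, f}  B6 = {d, e, f}
Tree: B1–B2, B2–B3, B3–B4, B4–B5, B5–B6

Each bag holds 3 vertices, so the decomposition has width 2, which upper-bounds the treewidth. Since g–h–a–c–g is a cycle in G, G is not acyclic. Forests are exactly the graphs of treewidth ≤ 1, so tw(G) ≥ 2. Hence tw(G) = 2 exactly.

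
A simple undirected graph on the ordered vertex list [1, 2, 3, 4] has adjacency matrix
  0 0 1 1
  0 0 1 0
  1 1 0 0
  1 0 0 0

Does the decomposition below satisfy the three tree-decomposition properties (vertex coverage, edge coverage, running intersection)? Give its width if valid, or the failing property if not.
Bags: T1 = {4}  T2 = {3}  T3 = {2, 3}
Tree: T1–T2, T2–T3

No — vertex 1 appears in no bag.

A tree decomposition must satisfy three properties: every vertex lies in some bag; for every edge, both endpoints lie together in some bag; and for every vertex, the bags containing it form a connected subtree. Here vertex 1 appears in no bag, so the decomposition is invalid.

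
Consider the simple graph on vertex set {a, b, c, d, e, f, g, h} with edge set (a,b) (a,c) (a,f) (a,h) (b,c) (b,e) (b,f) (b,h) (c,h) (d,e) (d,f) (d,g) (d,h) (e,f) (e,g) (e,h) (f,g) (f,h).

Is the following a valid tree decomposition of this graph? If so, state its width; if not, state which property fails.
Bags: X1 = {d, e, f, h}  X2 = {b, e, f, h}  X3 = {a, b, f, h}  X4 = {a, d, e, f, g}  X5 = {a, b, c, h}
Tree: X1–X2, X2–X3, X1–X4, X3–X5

A tree decomposition must satisfy three properties: every vertex lies in some bag; for every edge, both endpoints lie together in some bag; and for every vertex, the bags containing it form a connected subtree. Here bags containing vertex a are not connected in the tree, so the decomposition is invalid.

No — bags containing vertex a are not connected in the tree.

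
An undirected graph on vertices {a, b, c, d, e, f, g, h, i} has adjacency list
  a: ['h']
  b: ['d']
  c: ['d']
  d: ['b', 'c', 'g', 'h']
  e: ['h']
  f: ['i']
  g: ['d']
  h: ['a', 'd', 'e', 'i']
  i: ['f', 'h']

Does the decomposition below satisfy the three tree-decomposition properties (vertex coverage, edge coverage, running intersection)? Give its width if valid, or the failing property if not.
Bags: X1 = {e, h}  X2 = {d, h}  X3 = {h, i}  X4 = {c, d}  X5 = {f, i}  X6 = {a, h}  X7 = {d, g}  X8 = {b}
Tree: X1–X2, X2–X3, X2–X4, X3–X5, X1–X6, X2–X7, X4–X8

No — edge (d,b) lies in no bag.

A tree decomposition must satisfy three properties: every vertex lies in some bag; for every edge, both endpoints lie together in some bag; and for every vertex, the bags containing it form a connected subtree. Here edge (d,b) lies in no bag, so the decomposition is invalid.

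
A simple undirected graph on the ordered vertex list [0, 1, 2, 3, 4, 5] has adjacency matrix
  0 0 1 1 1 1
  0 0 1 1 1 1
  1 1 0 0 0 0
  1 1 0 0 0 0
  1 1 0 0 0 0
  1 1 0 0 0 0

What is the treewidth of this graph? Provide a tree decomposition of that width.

Every bag has size at most 3, so the width is 3 − 1 = 2 and tw(G) ≤ 2. Since 3–0–2–1–3 is a cycle in G, G is not acyclic. Forests are exactly the graphs of treewidth ≤ 1, so tw(G) ≥ 2. Combining the bounds, tw(G) = 2.

Treewidth 2.
Bags: B1 = {0, 1, 3}  B2 = {0, 1, 2}  B3 = {0, 1, 4}  B4 = {0, 1, 5}
Tree: B1–B2, B2–B3, B3–B4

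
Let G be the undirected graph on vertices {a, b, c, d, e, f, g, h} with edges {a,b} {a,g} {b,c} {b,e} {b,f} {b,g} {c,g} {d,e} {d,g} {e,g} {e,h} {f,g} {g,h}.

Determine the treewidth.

A width-2 tree decomposition is:
Bags: B1 = {e, g, h}  B2 = {b, e, g}  B3 = {b, f, g}  B4 = {d, e, g}  B5 = {a, b, g}  B6 = {b, c, g}
Tree: B1–B2, B2–B3, B1–B4, B2–B5, B5–B6
Every bag has size at most 3, so the width is 3 − 1 = 2 and tw(G) ≤ 2. On the other hand G contains the 3-clique {d, e, g}. A clique must lie in a single bag of any decomposition, so no decomposition can have width below 2. The upper and lower bounds meet at 2, so that is the treewidth.

2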